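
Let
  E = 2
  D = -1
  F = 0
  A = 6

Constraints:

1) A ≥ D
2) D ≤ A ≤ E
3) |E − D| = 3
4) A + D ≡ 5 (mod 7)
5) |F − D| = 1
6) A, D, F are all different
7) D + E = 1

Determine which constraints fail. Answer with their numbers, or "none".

1) A = 6, D = -1; 6 ≥ -1  holds
2) values -1, 6, 2; A = 6 is not ≤ E = 2  fails
3) |2 − (-1)| = 3  holds
4) A + D = 5; 5 mod 7 = 5  holds
5) |0 − (-1)| = 1  holds
6) values 6, -1, 0 are pairwise distinct  holds
7) D + E = -1 + 2 = 1  holds

No — constraint 2 is not satisfied.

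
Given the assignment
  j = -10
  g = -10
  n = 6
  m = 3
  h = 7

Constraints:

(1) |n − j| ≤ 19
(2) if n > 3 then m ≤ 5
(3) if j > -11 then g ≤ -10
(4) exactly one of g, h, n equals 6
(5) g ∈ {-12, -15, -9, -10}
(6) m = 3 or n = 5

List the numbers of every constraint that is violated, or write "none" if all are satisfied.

(1) |6 − (-10)| = 16; 16 ≤ 19 — holds.
(2) n = 6 > 3, so we need m ≤ 5; m = 3 ≤ 5 — holds.
(3) j = -10 > -11, so we need g ≤ -10; g = -10 ≤ -10 — holds.
(4) g=-10, h=7, n=6; 1 of them equals 6 — holds.
(5) g = -10 is in {-12, -15, -9, -10} — holds.
(6) m = 3 = 3 (first disjunct) — holds.

The assignment satisfies every constraint.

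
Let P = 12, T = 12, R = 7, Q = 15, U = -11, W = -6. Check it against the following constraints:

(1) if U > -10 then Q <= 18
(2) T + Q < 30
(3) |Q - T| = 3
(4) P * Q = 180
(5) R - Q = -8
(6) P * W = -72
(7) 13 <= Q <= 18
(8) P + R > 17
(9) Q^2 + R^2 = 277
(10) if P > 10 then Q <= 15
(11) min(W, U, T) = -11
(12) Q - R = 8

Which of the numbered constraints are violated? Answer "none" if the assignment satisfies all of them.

(1) U = -11, not > -10; antecedent false, conditional vacuously true — OK.
(2) T + Q = 12 + 15 = 27; 27 < 30 — OK.
(3) |15 - 12| = 3 — OK.
(4) P * Q = 12 * 15 = 180 — OK.
(5) R - Q = 7 - 15 = -8 — OK.
(6) P * W = 12 * (-6) = -72 — OK.
(7) Q = 15 lies in [13, 18] — OK.
(8) P + R = 12 + 7 = 19; 19 > 17 — OK.
(9) Q^2 + R^2 = 15^2 + 7^2 = 225 + 49 = 274, not 277 — violated.
(10) P = 12 > 10, so we need Q ≤ 15; Q = 15 ≤ 15 — OK.
(11) min(-6, -11, 12) = -11 — OK.
(12) Q - R = 15 - 7 = 8 — OK.

Constraint 9 is violated.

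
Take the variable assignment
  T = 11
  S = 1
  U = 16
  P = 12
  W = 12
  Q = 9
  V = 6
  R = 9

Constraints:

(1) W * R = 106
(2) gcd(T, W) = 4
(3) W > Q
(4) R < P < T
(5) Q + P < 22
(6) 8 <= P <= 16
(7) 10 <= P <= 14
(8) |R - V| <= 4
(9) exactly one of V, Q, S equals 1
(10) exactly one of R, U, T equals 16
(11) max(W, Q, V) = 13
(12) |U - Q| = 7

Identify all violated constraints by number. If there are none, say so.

Constraints 1, 2, 4, and 11 are violated.

(1) W * R = 12 * 9 = 108, not 106 — fails.
(2) gcd(11, 12) = 1, not 4 — fails.
(3) W = 12, Q = 9; 12 > 9 — holds.
(4) values 9, 12, 11; P = 12 is not < T = 11 — fails.
(5) Q + P = 9 + 12 = 21; 21 < 22 — holds.
(6) P = 12 lies in [8, 16] — holds.
(7) P = 12 lies in [10, 14] — holds.
(8) |9 - 6| = 3; 3 ≤ 4 — holds.
(9) V=6, Q=9, S=1; 1 of them equals 1 — holds.
(10) R=9, U=16, T=11; 1 of them equals 16 — holds.
(11) max(12, 9, 6) = 12, not 13 — fails.
(12) |16 - 9| = 7 — holds.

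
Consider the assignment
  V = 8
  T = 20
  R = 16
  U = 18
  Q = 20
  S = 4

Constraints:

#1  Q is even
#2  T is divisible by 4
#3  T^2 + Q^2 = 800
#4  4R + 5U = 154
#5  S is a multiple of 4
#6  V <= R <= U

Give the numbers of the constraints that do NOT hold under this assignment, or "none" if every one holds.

No violations.

#1 Q = 20 is even — holds.
#2 20 / 4 = 5, so 4 divides 20 — holds.
#3 T^2 + Q^2 = 20^2 + 20^2 = 400 + 400 = 800 — holds.
#4 4R + 5U = 4(16) + 5(18) = 154 — holds.
#5 4 / 4 = 1, so 4 divides 4 — holds.
#6 values 8 <= 16 <= 18 — holds.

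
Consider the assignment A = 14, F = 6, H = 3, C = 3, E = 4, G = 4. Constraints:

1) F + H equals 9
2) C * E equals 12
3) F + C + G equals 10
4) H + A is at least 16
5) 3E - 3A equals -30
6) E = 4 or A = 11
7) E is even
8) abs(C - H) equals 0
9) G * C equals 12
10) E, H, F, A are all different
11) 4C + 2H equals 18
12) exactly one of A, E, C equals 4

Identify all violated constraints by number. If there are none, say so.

1) F + H = 6 + 3 = 9  yes
2) C * E = 3 * 4 = 12  yes
3) F + C + G = 6 + 3 + 4 = 13, not 10  no
4) H + A = 3 + 14 = 17; 17 ≥ 16  yes
5) 3E - 3A = 3(4) - 3(14) = -30  yes
6) E = 4 = 4 (first disjunct)  yes
7) E = 4 is even  yes
8) abs(3 - 3) = 0  yes
9) G * C = 4 * 3 = 12  yes
10) values 4, 3, 6, 14 are pairwise distinct  yes
11) 4C + 2H = 4(3) + 2(3) = 18  yes
12) A=14, E=4, C=3; 1 of them equals 4  yes

No — constraint 3 is not satisfied.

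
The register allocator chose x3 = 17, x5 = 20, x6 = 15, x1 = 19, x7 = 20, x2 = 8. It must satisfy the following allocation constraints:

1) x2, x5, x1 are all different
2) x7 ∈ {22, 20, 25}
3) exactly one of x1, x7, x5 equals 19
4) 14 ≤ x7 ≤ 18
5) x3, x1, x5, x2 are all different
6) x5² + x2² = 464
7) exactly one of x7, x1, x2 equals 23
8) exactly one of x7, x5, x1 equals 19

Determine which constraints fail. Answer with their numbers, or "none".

Constraints 4 and 7 do not hold.

1) values 8, 20, 19 are pairwise distinct  yes
2) x7 = 20 is in {22, 20, 25}  yes
3) x1=19, x7=20, x5=20; 1 of them equals 19  yes
4) x7 = 20 is outside [14, 18]  no
5) values 17, 19, 20, 8 are pairwise distinct  yes
6) x5² + x2² = 20² + 8² = 400 + 64 = 464  yes
7) x7=20, x1=19, x2=8; 0 of them equal 23, not exactly one  no
8) x7=20, x5=20, x1=19; 1 of them equals 19  yes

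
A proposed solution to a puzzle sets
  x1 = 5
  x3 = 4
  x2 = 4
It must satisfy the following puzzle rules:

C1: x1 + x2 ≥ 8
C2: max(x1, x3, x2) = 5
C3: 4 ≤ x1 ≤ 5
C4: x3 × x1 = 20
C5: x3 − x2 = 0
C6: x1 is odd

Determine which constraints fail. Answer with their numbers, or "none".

C1: x1 + x2 = 5 + 4 = 9; 9 ≥ 8  OK
C2: max(5, 4, 4) = 5  OK
C3: x1 = 5 lies in [4, 5]  OK
C4: x3 × x1 = 4 × 5 = 20  OK
C5: x3 − x2 = 4 − 4 = 0  OK
C6: x1 = 5 is odd  OK

The assignment satisfies every constraint.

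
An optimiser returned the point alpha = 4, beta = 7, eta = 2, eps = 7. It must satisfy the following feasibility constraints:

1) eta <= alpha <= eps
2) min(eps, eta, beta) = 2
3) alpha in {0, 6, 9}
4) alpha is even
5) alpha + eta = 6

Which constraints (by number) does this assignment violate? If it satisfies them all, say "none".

1) values 2 <= 4 <= 7  holds
2) min(7, 2, 7) = 2  holds
3) alpha = 4 is not in {0, 6, 9}  fails
4) alpha = 4 is even  holds
5) alpha + eta = 4 + 2 = 6  holds

Constraint 3 is violated.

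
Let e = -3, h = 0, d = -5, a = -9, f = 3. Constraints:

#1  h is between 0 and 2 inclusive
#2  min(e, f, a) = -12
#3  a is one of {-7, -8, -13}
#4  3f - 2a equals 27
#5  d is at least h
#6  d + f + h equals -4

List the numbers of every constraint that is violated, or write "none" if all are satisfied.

#1 h = 0 lies in [0, 2]  holds
#2 min(-3, 3, -9) = -9, not -12  fails
#3 a = -9 is not in {-7, -8, -13}  fails
#4 3f - 2a = 3(3) - 2(-9) = 27  holds
#5 d = -5, h = 0; -5 < 0 (want ≥)  fails
#6 d + f + h = -5 + 3 + 0 = -2, not -4  fails

No — constraints 2, 3, 5, and 6 are not satisfied.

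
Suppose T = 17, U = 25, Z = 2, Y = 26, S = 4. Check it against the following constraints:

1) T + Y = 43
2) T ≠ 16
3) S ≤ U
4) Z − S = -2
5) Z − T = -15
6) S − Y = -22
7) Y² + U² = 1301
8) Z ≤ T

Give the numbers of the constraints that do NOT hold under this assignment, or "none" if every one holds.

None — every constraint holds.

1) T + Y = 17 + 26 = 43 — satisfied.
2) T = 17, and 17 ≠ 16 — satisfied.
3) S = 4, U = 25; 4 ≤ 25 — satisfied.
4) Z − S = 2 − 4 = -2 — satisfied.
5) Z − T = 2 − 17 = -15 — satisfied.
6) S − Y = 4 − 26 = -22 — satisfied.
7) Y² + U² = 26² + 25² = 676 + 625 = 1301 — satisfied.
8) Z = 2, T = 17; 2 ≤ 17 — satisfied.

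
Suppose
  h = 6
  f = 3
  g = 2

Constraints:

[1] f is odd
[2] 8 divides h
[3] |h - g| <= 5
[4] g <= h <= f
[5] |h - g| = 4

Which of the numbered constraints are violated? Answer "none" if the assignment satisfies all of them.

Constraints 2 and 4 do not hold.

[1] f = 3 is odd — holds.
[2] 6 = 8*0 + 6, so 8 does not divide 6 — does not hold.
[3] |6 - 2| = 4; 4 ≤ 5 — holds.
[4] values 2, 6, 3; h = 6 is not <= f = 3 — does not hold.
[5] |6 - 2| = 4 — holds.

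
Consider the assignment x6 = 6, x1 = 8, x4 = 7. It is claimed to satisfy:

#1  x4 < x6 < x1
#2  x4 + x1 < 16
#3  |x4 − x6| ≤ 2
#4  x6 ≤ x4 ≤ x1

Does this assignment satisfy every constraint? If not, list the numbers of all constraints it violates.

#1 values 7, 6, 8; x4 = 7 is not < x6 = 6  ✗
#2 x4 + x1 = 7 + 8 = 15; 15 < 16  ✓
#3 |7 − 6| = 1; 1 ≤ 2  ✓
#4 values 6 ≤ 7 ≤ 8  ✓

Constraint 1 does not hold.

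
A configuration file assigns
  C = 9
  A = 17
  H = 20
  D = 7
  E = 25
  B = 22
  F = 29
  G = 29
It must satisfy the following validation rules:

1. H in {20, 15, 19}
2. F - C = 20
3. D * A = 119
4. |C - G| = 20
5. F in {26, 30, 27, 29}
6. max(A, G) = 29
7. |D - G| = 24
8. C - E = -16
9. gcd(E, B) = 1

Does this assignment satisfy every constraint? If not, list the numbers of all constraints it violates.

1. H = 20 is in {20, 15, 19} — satisfied.
2. F - C = 29 - 9 = 20 — satisfied.
3. D * A = 7 * 17 = 119 — satisfied.
4. |9 - 29| = 20 — satisfied.
5. F = 29 is in {26, 30, 27, 29} — satisfied.
6. max(17, 29) = 29 — satisfied.
7. |7 - 29| = 22, not 24 — violated.
8. C - E = 9 - 25 = -16 — satisfied.
9. gcd(25, 22) = 1 — satisfied.

No — constraint 7 is not satisfied.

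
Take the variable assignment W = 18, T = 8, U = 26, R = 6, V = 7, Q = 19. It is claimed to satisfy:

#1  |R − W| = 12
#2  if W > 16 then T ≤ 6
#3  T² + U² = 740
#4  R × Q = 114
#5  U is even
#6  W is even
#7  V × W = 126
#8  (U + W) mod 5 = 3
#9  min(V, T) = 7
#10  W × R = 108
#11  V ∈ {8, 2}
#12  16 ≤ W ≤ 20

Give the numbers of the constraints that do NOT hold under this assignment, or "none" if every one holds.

The assignment fails constraints 2, 8, and 11.

#1 |6 − 18| = 12  OK
#2 W = 18 > 16, so we need T ≤ 6; but T = 8 > 6  FAIL
#3 T² + U² = 8² + 26² = 64 + 676 = 740  OK
#4 R × Q = 6 × 19 = 114  OK
#5 U = 26 is even  OK
#6 W = 18 is even  OK
#7 V × W = 7 × 18 = 126  OK
#8 U + W = 44; 44 mod 5 = 4, not 3  FAIL
#9 min(7, 8) = 7  OK
#10 W × R = 18 × 6 = 108  OK
#11 V = 7 is not in {8, 2}  FAIL
#12 W = 18 lies in [16, 20]  OK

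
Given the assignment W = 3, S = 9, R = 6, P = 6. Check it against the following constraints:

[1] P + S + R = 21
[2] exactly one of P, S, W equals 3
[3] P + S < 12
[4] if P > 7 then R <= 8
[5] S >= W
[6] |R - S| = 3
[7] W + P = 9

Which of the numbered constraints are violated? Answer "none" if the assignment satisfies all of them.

The assignment fails constraint 3.

[1] P + S + R = 6 + 9 + 6 = 21  ✔
[2] P=6, S=9, W=3; 1 of them equals 3  ✔
[3] P + S = 6 + 9 = 15; 15 ≥ 12, bound 12 not met  ✘
[4] P = 6, not > 7; antecedent false, conditional vacuously true  ✔
[5] S = 9, W = 3; 9 ≥ 3  ✔
[6] |6 - 9| = 3  ✔
[7] W + P = 3 + 6 = 9  ✔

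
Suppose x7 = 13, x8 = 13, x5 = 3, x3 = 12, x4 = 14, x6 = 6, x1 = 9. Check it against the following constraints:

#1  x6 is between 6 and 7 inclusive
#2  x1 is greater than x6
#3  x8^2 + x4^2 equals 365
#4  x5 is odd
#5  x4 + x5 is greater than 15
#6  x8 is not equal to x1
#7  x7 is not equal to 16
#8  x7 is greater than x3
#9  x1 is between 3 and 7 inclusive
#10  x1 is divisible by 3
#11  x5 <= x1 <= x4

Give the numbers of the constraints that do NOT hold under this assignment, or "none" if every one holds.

#1 x6 = 6 lies in [6, 7]  holds
#2 x1 = 9, x6 = 6; 9 > 6  holds
#3 x8^2 + x4^2 = 13^2 + 14^2 = 169 + 196 = 365  holds
#4 x5 = 3 is odd  holds
#5 x4 + x5 = 14 + 3 = 17; 17 > 15  holds
#6 x8 = 13, x1 = 9; distinct  holds
#7 x7 = 13, and 13 ≠ 16  holds
#8 x7 = 13, x3 = 12; 13 > 12  holds
#9 x1 = 9 is outside [3, 7]  fails
#10 9 / 3 = 3, so 3 divides 9  holds
#11 values 3 <= 9 <= 14  holds

Violated: 9.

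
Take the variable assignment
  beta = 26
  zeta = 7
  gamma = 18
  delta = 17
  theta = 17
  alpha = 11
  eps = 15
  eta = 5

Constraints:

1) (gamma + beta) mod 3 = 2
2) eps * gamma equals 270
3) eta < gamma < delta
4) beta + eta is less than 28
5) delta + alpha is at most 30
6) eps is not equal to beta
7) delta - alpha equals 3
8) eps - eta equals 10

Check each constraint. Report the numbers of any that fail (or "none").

Constraints 3, 4, and 7 are violated.

1) gamma + beta = 44; 44 mod 3 = 2  OK
2) eps * gamma = 15 * 18 = 270  OK
3) values 5, 18, 17; gamma = 18 is not < delta = 17  FAIL
4) beta + eta = 26 + 5 = 31; 31 ≥ 28, bound 28 not met  FAIL
5) delta + alpha = 17 + 11 = 28; 28 ≤ 30  OK
6) eps = 15, beta = 26; distinct  OK
7) delta - alpha = 17 - 11 = 6, not 3  FAIL
8) eps - eta = 15 - 5 = 10  OK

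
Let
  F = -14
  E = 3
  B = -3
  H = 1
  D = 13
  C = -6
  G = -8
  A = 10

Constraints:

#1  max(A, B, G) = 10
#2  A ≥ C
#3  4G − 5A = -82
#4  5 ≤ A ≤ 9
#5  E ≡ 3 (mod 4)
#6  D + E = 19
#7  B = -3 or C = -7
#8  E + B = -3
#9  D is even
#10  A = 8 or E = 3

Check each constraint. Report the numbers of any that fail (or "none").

The assignment fails constraints 4, 6, 8, 9.

#1 max(10, -3, -8) = 10 — holds.
#2 A = 10, C = -6; 10 ≥ -6 — holds.
#3 4G − 5A = 4(-8) − 5(10) = -82 — holds.
#4 A = 10 is outside [5, 9] — does not hold.
#5 3 mod 4 = 3 — holds.
#6 D + E = 13 + 3 = 16, not 19 — does not hold.
#7 B = -3 = -3 (first disjunct) — holds.
#8 E + B = 3 + (-3) = 0, not -3 — does not hold.
#9 D = 13 is odd — does not hold.
#10 A = 10 ≠ 8, but E = 3 = 3 (second disjunct) — holds.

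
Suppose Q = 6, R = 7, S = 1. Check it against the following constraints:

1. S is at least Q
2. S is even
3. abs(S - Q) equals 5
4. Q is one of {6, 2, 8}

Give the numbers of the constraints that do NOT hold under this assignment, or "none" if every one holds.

1. S = 1, Q = 6; 1 < 6 (want ≥)  fails
2. S = 1 is odd  fails
3. abs(1 - 6) = 5  holds
4. Q = 6 is in {6, 2, 8}  holds

Constraints 1 and 2 do not hold.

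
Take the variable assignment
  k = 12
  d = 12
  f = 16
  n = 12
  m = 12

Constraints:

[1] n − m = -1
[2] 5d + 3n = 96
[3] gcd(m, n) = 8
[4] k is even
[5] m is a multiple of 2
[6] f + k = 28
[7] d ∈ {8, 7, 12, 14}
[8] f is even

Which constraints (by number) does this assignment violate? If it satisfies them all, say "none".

The assignment fails constraints 1, 3.

[1] n − m = 12 − 12 = 0, not -1  false
[2] 5d + 3n = 5(12) + 3(12) = 96  true
[3] gcd(12, 12) = 12, not 8  false
[4] k = 12 is even  true
[5] 12 / 2 = 6, so 2 divides 12  true
[6] f + k = 16 + 12 = 28  true
[7] d = 12 is in {8, 7, 12, 14}  true
[8] f = 16 is even  true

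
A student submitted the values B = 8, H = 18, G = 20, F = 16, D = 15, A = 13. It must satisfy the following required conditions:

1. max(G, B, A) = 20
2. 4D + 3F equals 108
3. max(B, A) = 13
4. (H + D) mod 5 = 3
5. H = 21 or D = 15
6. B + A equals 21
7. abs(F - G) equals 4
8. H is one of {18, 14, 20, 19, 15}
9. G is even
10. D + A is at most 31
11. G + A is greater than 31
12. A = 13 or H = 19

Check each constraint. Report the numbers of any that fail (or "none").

The assignment satisfies every constraint.

1. max(20, 8, 13) = 20 — holds.
2. 4D + 3F = 4(15) + 3(16) = 108 — holds.
3. max(8, 13) = 13 — holds.
4. H + D = 33; 33 mod 5 = 3 — holds.
5. H = 18 ≠ 21, but D = 15 = 15 (second disjunct) — holds.
6. B + A = 8 + 13 = 21 — holds.
7. abs(16 - 20) = 4 — holds.
8. H = 18 is in {18, 14, 20, 19, 15} — holds.
9. G = 20 is even — holds.
10. D + A = 15 + 13 = 28; 28 ≤ 31 — holds.
11. G + A = 20 + 13 = 33; 33 > 31 — holds.
12. A = 13 = 13 (first disjunct) — holds.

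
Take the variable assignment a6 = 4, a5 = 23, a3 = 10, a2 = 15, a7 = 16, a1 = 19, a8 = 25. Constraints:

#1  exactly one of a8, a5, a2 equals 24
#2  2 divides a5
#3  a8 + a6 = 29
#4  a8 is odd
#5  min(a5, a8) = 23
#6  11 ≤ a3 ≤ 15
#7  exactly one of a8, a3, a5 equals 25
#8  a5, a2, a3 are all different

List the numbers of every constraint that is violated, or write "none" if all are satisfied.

#1 a8=25, a5=23, a2=15; 0 of them equal 24, not exactly one  ✘
#2 23 = 2×11 + 1, so 2 does not divide 23  ✘
#3 a8 + a6 = 25 + 4 = 29  ✔
#4 a8 = 25 is odd  ✔
#5 min(23, 25) = 23  ✔
#6 a3 = 10 is outside [11, 15]  ✘
#7 a8=25, a3=10, a5=23; 1 of them equals 25  ✔
#8 values 23, 15, 10 are pairwise distinct  ✔

Constraints 1, 2, and 6 do not hold.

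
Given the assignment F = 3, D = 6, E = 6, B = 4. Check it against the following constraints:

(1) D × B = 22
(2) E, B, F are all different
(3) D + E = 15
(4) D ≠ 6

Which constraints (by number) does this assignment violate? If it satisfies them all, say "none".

(1) D × B = 6 × 4 = 24, not 22  ✗
(2) values 6, 4, 3 are pairwise distinct  ✓
(3) D + E = 6 + 6 = 12, not 15  ✗
(4) D = 6, but 6 is required to differ  ✗

Constraints 1, 3, and 4 are violated.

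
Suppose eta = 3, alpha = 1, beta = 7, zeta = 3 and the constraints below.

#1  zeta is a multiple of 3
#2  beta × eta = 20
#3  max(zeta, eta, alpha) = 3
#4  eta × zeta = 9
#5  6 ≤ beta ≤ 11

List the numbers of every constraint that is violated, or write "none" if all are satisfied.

Constraint 2 is violated.

#1 3 / 3 = 1, so 3 divides 3 — holds.
#2 beta × eta = 7 × 3 = 21, not 20 — does not hold.
#3 max(3, 3, 1) = 3 — holds.
#4 eta × zeta = 3 × 3 = 9 — holds.
#5 beta = 7 lies in [6, 11] — holds.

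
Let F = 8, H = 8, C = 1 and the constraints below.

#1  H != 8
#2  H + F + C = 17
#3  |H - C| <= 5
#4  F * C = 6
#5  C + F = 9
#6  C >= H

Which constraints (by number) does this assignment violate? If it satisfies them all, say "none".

#1 H = 8, but 8 is required to differ  fails
#2 H + F + C = 8 + 8 + 1 = 17  holds
#3 |8 - 1| = 7; 7 > 5, exceeds bound 5  fails
#4 F * C = 8 * 1 = 8, not 6  fails
#5 C + F = 1 + 8 = 9  holds
#6 C = 1, H = 8; 1 < 8 (want ≥)  fails

Constraints 1, 3, 4, and 6 are violated.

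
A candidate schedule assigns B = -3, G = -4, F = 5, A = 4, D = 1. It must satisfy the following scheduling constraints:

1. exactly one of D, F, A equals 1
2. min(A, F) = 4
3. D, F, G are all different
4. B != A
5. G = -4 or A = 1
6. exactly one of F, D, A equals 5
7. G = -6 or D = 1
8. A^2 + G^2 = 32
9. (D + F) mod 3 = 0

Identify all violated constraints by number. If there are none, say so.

1. D=1, F=5, A=4; 1 of them equals 1  OK
2. min(4, 5) = 4  OK
3. values 1, 5, -4 are pairwise distinct  OK
4. B = -3, A = 4; distinct  OK
5. G = -4 = -4 (first disjunct)  OK
6. F=5, D=1, A=4; 1 of them equals 5  OK
7. G = -4 ≠ -6, but D = 1 = 1 (second disjunct)  OK
8. A^2 + G^2 = 4^2 + (-4)^2 = 16 + 16 = 32  OK
9. D + F = 6; 6 mod 3 = 0  OK

None — every constraint holds.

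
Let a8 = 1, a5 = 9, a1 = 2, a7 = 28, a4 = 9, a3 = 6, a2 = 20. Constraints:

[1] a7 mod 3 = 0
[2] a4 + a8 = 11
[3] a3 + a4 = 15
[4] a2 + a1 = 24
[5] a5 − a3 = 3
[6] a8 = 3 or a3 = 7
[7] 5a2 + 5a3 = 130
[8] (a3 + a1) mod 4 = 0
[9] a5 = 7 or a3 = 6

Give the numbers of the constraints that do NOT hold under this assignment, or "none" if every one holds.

Constraints 1, 2, 4, 6 do not hold.

[1] 28 mod 3 = 1, not 0  no
[2] a4 + a8 = 9 + 1 = 10, not 11  no
[3] a3 + a4 = 6 + 9 = 15  yes
[4] a2 + a1 = 20 + 2 = 22, not 24  no
[5] a5 − a3 = 9 − 6 = 3  yes
[6] a8 = 1 ≠ 3 and a3 = 6 ≠ 7; both disjuncts false  no
[7] 5a2 + 5a3 = 5(20) + 5(6) = 130  yes
[8] a3 + a1 = 8; 8 mod 4 = 0  yes
[9] a5 = 9 ≠ 7, but a3 = 6 = 6 (second disjunct)  yes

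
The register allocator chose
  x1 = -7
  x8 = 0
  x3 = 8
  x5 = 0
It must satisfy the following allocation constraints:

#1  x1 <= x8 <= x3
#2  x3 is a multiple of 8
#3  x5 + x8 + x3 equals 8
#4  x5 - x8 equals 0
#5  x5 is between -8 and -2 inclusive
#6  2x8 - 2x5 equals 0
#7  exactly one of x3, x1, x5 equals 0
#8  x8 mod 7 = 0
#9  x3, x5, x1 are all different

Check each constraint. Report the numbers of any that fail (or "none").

#1 values -7 <= 0 <= 8 — holds.
#2 8 / 8 = 1, so 8 divides 8 — holds.
#3 x5 + x8 + x3 = 0 + 0 + 8 = 8 — holds.
#4 x5 - x8 = 0 - 0 = 0 — holds.
#5 x5 = 0 is outside [-8, -2] — fails.
#6 2x8 - 2x5 = 2(0) - 2(0) = 0 — holds.
#7 x3=8, x1=-7, x5=0; 1 of them equals 0 — holds.
#8 0 mod 7 = 0 — holds.
#9 values 8, 0, -7 are pairwise distinct — holds.

No — constraint 5 is not satisfied.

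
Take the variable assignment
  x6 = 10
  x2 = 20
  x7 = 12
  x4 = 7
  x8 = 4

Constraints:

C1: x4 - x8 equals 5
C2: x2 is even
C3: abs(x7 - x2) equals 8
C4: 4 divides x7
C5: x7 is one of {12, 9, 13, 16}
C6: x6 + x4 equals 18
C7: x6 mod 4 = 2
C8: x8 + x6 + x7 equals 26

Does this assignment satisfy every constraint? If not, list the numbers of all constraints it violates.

C1: x4 - x8 = 7 - 4 = 3, not 5  ✗
C2: x2 = 20 is even  ✓
C3: abs(12 - 20) = 8  ✓
C4: 12 / 4 = 3, so 4 divides 12  ✓
C5: x7 = 12 is in {12, 9, 13, 16}  ✓
C6: x6 + x4 = 10 + 7 = 17, not 18  ✗
C7: 10 mod 4 = 2  ✓
C8: x8 + x6 + x7 = 4 + 10 + 12 = 26  ✓

Constraints 1 and 6 do not hold.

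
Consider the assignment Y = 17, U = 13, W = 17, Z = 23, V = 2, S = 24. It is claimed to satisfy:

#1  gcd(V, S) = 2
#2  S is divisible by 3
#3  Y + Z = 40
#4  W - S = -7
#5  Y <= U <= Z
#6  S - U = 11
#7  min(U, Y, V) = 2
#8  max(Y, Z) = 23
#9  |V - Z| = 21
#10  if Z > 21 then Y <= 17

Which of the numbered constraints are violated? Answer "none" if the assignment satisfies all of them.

#1 gcd(2, 24) = 2  holds
#2 24 / 3 = 8, so 3 divides 24  holds
#3 Y + Z = 17 + 23 = 40  holds
#4 W - S = 17 - 24 = -7  holds
#5 values 17, 13, 23; Y = 17 is not <= U = 13  fails
#6 S - U = 24 - 13 = 11  holds
#7 min(13, 17, 2) = 2  holds
#8 max(17, 23) = 23  holds
#9 |2 - 23| = 21  holds
#10 Z = 23 > 21, so we need Y ≤ 17; Y = 17 ≤ 17  holds

Constraint 5 is violated.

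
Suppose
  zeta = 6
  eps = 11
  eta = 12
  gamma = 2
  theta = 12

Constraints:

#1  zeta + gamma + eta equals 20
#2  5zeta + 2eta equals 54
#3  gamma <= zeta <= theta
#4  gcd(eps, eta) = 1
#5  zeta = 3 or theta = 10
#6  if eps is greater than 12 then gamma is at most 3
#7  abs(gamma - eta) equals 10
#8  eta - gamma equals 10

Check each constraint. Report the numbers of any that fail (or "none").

Constraint 5 is violated.

#1 zeta + gamma + eta = 6 + 2 + 12 = 20 — holds.
#2 5zeta + 2eta = 5(6) + 2(12) = 54 — holds.
#3 values 2 <= 6 <= 12 — holds.
#4 gcd(11, 12) = 1 — holds.
#5 zeta = 6 ≠ 3 and theta = 12 ≠ 10; both disjuncts false — fails.
#6 eps = 11, not > 12; antecedent false, conditional vacuously true — holds.
#7 abs(2 - 12) = 10 — holds.
#8 eta - gamma = 12 - 2 = 10 — holds.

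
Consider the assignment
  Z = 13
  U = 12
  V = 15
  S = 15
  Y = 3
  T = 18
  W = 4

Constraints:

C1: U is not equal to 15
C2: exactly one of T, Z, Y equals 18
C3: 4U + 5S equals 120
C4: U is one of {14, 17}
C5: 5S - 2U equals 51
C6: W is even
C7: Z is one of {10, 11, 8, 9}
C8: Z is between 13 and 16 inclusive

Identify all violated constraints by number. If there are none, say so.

Constraints 3, 4, 7 are violated.

C1: U = 12, and 12 ≠ 15 — holds.
C2: T=18, Z=13, Y=3; 1 of them equals 18 — holds.
C3: 4U + 5S = 4(12) + 5(15) = 123, not 120 — does not hold.
C4: U = 12 is not in {14, 17} — does not hold.
C5: 5S - 2U = 5(15) - 2(12) = 51 — holds.
C6: W = 4 is even — holds.
C7: Z = 13 is not in {10, 11, 8, 9} — does not hold.
C8: Z = 13 lies in [13, 16] — holds.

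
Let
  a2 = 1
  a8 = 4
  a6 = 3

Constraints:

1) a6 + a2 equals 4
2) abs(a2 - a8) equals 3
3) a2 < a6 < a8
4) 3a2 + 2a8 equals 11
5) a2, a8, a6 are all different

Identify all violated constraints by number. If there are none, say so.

All constraints are satisfied.

1) a6 + a2 = 3 + 1 = 4 — holds.
2) abs(1 - 4) = 3 — holds.
3) values 1 < 3 < 4 — holds.
4) 3a2 + 2a8 = 3(1) + 2(4) = 11 — holds.
5) values 1, 4, 3 are pairwise distinct — holds.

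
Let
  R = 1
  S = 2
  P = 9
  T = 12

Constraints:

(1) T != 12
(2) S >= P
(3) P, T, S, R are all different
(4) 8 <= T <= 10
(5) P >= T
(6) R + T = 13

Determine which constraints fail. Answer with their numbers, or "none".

Violated: 1, 2, 4, and 5.

(1) T = 12, but 12 is required to differ — does not hold.
(2) S = 2, P = 9; 2 < 9 (want ≥) — does not hold.
(3) values 9, 12, 2, 1 are pairwise distinct — holds.
(4) T = 12 is outside [8, 10] — does not hold.
(5) P = 9, T = 12; 9 < 12 (want ≥) — does not hold.
(6) R + T = 1 + 12 = 13 — holds.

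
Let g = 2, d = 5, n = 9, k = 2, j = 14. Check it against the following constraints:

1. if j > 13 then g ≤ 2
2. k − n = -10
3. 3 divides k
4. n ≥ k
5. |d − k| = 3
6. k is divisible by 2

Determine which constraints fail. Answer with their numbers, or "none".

Violated: 2, 3.

1. j = 14 > 13, so we need g ≤ 2; g = 2 ≤ 2 — satisfied.
2. k − n = 2 − 9 = -7, not -10 — violated.
3. 2 = 3×0 + 2, so 3 does not divide 2 — violated.
4. n = 9, k = 2; 9 ≥ 2 — satisfied.
5. |5 − 2| = 3 — satisfied.
6. 2 / 2 = 1, so 2 divides 2 — satisfied.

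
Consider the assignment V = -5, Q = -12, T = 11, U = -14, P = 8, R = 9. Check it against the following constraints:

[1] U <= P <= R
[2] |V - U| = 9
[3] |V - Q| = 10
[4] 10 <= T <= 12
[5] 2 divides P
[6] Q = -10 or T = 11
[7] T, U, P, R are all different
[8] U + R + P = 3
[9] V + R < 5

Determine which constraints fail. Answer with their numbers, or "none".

Violated: 3.

[1] values -14 <= 8 <= 9  ✔
[2] |-5 - (-14)| = 9  ✔
[3] |-5 - (-12)| = 7, not 10  ✘
[4] T = 11 lies in [10, 12]  ✔
[5] 8 / 2 = 4, so 2 divides 8  ✔
[6] Q = -12 ≠ -10, but T = 11 = 11 (second disjunct)  ✔
[7] values 11, -14, 8, 9 are pairwise distinct  ✔
[8] U + R + P = -14 + 9 + 8 = 3  ✔
[9] V + R = -5 + 9 = 4; 4 < 5  ✔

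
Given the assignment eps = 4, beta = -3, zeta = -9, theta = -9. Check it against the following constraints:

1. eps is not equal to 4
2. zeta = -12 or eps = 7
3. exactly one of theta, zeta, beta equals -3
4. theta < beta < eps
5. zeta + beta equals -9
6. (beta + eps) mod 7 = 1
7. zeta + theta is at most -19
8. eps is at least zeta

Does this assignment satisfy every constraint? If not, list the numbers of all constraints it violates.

The assignment fails constraints 1, 2, 5, and 7.

1. eps = 4, but 4 is required to differ  ✘
2. zeta = -9 ≠ -12 and eps = 4 ≠ 7; both disjuncts false  ✘
3. theta=-9, zeta=-9, beta=-3; 1 of them equals -3  ✔
4. values -9 < -3 < 4  ✔
5. zeta + beta = -9 + (-3) = -12, not -9  ✘
6. beta + eps = 1; 1 mod 7 = 1  ✔
7. zeta + theta = -9 + (-9) = -18; -18 > -19, bound -19 not met  ✘
8. eps = 4, zeta = -9; 4 ≥ -9  ✔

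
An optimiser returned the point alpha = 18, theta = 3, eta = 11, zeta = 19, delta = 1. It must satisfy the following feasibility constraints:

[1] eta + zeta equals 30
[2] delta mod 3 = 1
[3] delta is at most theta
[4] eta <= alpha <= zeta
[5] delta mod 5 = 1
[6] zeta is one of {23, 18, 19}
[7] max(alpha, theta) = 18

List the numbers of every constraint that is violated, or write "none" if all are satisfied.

Yes — all constraints hold.

[1] eta + zeta = 11 + 19 = 30  ✓
[2] 1 mod 3 = 1  ✓
[3] delta = 1, theta = 3; 1 ≤ 3  ✓
[4] values 11 <= 18 <= 19  ✓
[5] 1 mod 5 = 1  ✓
[6] zeta = 19 is in {23, 18, 19}  ✓
[7] max(18, 3) = 18  ✓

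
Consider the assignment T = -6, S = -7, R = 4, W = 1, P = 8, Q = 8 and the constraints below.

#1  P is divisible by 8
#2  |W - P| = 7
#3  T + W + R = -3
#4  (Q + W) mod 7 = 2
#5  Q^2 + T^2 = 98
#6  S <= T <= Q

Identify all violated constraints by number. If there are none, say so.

Constraints 3 and 5 do not hold.

#1 8 / 8 = 1, so 8 divides 8  yes
#2 |1 - 8| = 7  yes
#3 T + W + R = -6 + 1 + 4 = -1, not -3  no
#4 Q + W = 9; 9 mod 7 = 2  yes
#5 Q^2 + T^2 = 8^2 + (-6)^2 = 64 + 36 = 100, not 98  no
#6 values -7 <= -6 <= 8  yes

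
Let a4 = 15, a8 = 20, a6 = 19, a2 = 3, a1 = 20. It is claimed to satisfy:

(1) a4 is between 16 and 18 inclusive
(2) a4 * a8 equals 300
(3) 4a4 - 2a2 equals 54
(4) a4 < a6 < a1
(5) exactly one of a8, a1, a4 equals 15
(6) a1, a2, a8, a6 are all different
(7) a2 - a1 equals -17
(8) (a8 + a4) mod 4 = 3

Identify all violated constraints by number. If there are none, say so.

(1) a4 = 15 is outside [16, 18]  ✘
(2) a4 * a8 = 15 * 20 = 300  ✔
(3) 4a4 - 2a2 = 4(15) - 2(3) = 54  ✔
(4) values 15 < 19 < 20  ✔
(5) a8=20, a1=20, a4=15; 1 of them equals 15  ✔
(6) a1 = a8 = 20, not all different  ✘
(7) a2 - a1 = 3 - 20 = -17  ✔
(8) a8 + a4 = 35; 35 mod 4 = 3  ✔

The assignment fails constraints 1 and 6.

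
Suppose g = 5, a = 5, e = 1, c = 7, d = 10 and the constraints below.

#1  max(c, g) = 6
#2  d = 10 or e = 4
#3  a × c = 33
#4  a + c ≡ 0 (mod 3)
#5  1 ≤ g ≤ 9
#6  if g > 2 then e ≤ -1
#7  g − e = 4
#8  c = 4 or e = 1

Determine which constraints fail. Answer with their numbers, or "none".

#1 max(7, 5) = 7, not 6  ✗
#2 d = 10 = 10 (first disjunct)  ✓
#3 a × c = 5 × 7 = 35, not 33  ✗
#4 a + c = 12; 12 mod 3 = 0  ✓
#5 g = 5 lies in [1, 9]  ✓
#6 g = 5 > 2, so we need e ≤ -1; but e = 1 > -1  ✗
#7 g − e = 5 − 1 = 4  ✓
#8 c = 7 ≠ 4, but e = 1 = 1 (second disjunct)  ✓

The assignment fails constraints 1, 3, and 6.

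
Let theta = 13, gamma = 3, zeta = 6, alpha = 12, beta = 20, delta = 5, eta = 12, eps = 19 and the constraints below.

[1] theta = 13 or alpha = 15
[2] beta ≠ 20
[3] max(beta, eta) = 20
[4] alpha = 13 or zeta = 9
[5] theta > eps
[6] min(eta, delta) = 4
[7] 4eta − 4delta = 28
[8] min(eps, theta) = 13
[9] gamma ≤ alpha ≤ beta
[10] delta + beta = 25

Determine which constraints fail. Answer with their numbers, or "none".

No — constraints 2, 4, 5, and 6 are not satisfied.

[1] theta = 13 = 13 (first disjunct)  holds
[2] beta = 20, but 20 is required to differ  fails
[3] max(20, 12) = 20  holds
[4] alpha = 12 ≠ 13 and zeta = 6 ≠ 9; both disjuncts false  fails
[5] theta = 13, eps = 19; 13 ≤ 19 (want >)  fails
[6] min(12, 5) = 5, not 4  fails
[7] 4eta − 4delta = 4(12) − 4(5) = 28  holds
[8] min(19, 13) = 13  holds
[9] values 3 ≤ 12 ≤ 20  holds
[10] delta + beta = 5 + 20 = 25  holds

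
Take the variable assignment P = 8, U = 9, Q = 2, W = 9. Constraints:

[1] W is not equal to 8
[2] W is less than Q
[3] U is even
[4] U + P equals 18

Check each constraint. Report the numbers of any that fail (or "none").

The assignment fails constraints 2, 3, 4.

[1] W = 9, and 9 ≠ 8  yes
[2] W = 9, Q = 2; 9 ≥ 2 (want <)  no
[3] U = 9 is odd  no
[4] U + P = 9 + 8 = 17, not 18  no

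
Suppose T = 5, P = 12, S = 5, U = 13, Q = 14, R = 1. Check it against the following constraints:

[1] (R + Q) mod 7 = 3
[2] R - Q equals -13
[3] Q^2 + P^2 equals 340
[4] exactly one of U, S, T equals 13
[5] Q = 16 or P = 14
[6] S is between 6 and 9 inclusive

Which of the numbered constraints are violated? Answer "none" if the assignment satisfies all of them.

The assignment fails constraints 1, 5, 6.

[1] R + Q = 15; 15 mod 7 = 1, not 3  FAIL
[2] R - Q = 1 - 14 = -13  OK
[3] Q^2 + P^2 = 14^2 + 12^2 = 196 + 144 = 340  OK
[4] U=13, S=5, T=5; 1 of them equals 13  OK
[5] Q = 14 ≠ 16 and P = 12 ≠ 14; both disjuncts false  FAIL
[6] S = 5 is outside [6, 9]  FAIL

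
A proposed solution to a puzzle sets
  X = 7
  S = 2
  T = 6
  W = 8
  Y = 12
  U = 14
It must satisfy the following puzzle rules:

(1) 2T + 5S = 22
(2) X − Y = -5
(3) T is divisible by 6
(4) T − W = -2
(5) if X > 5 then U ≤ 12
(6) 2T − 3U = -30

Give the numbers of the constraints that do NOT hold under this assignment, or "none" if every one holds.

No — constraint 5 is not satisfied.

(1) 2T + 5S = 2(6) + 5(2) = 22 — satisfied.
(2) X − Y = 7 − 12 = -5 — satisfied.
(3) 6 / 6 = 1, so 6 divides 6 — satisfied.
(4) T − W = 6 − 8 = -2 — satisfied.
(5) X = 7 > 5, so we need U ≤ 12; but U = 14 > 12 — violated.
(6) 2T − 3U = 2(6) − 3(14) = -30 — satisfied.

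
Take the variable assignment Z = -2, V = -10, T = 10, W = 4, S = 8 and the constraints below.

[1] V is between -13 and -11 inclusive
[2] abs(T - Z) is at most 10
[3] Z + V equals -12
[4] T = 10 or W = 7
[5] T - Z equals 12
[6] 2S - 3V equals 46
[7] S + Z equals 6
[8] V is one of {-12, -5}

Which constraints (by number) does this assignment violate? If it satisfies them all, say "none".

[1] V = -10 is outside [-13, -11]  fails
[2] abs(10 - (-2)) = 12; 12 > 10, exceeds bound 10  fails
[3] Z + V = -2 + (-10) = -12  holds
[4] T = 10 = 10 (first disjunct)  holds
[5] T - Z = 10 - (-2) = 12  holds
[6] 2S - 3V = 2(8) - 3(-10) = 46  holds
[7] S + Z = 8 + (-2) = 6  holds
[8] V = -10 is not in {-12, -5}  fails

The assignment fails constraints 1, 2, 8.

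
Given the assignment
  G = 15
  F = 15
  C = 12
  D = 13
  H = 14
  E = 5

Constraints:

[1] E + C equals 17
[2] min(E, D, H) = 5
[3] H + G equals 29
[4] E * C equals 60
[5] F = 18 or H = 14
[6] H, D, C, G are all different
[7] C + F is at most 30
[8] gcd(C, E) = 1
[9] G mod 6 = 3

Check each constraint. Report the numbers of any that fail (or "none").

All constraints are satisfied.

[1] E + C = 5 + 12 = 17 — satisfied.
[2] min(5, 13, 14) = 5 — satisfied.
[3] H + G = 14 + 15 = 29 — satisfied.
[4] E * C = 5 * 12 = 60 — satisfied.
[5] F = 15 ≠ 18, but H = 14 = 14 (second disjunct) — satisfied.
[6] values 14, 13, 12, 15 are pairwise distinct — satisfied.
[7] C + F = 12 + 15 = 27; 27 ≤ 30 — satisfied.
[8] gcd(12, 5) = 1 — satisfied.
[9] 15 mod 6 = 3 — satisfied.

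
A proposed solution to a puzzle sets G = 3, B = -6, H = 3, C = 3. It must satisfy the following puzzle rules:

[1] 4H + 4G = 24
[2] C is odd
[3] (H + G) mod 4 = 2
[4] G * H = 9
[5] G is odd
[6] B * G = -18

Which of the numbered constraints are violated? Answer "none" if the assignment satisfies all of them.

Yes — all constraints hold.

[1] 4H + 4G = 4(3) + 4(3) = 24  ✔
[2] C = 3 is odd  ✔
[3] H + G = 6; 6 mod 4 = 2  ✔
[4] G * H = 3 * 3 = 9  ✔
[5] G = 3 is odd  ✔
[6] B * G = -6 * 3 = -18  ✔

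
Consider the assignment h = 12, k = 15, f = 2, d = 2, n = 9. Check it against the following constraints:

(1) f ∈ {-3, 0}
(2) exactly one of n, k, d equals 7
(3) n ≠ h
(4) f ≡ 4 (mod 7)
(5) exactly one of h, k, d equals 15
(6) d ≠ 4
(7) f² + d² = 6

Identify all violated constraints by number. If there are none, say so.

Constraints 1, 2, 4, and 7 do not hold.

(1) f = 2 is not in {-3, 0} — violated.
(2) n=9, k=15, d=2; 0 of them equal 7, not exactly one — violated.
(3) n = 9, h = 12; distinct — satisfied.
(4) 2 mod 7 = 2, not 4 — violated.
(5) h=12, k=15, d=2; 1 of them equals 15 — satisfied.
(6) d = 2, and 2 ≠ 4 — satisfied.
(7) f² + d² = 2² + 2² = 4 + 4 = 8, not 6 — violated.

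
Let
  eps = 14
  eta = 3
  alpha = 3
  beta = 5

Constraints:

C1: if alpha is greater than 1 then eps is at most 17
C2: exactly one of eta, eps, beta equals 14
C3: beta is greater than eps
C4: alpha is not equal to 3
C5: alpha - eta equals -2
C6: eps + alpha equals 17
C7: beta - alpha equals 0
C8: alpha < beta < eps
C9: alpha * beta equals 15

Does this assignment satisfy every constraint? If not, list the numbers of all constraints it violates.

C1: alpha = 3 > 1, so we need eps ≤ 17; eps = 14 ≤ 17 — holds.
C2: eta=3, eps=14, beta=5; 1 of them equals 14 — holds.
C3: beta = 5, eps = 14; 5 ≤ 14 (want >) — does not hold.
C4: alpha = 3, but 3 is required to differ — does not hold.
C5: alpha - eta = 3 - 3 = 0, not -2 — does not hold.
C6: eps + alpha = 14 + 3 = 17 — holds.
C7: beta - alpha = 5 - 3 = 2, not 0 — does not hold.
C8: values 3 < 5 < 14 — holds.
C9: alpha * beta = 3 * 5 = 15 — holds.

The assignment fails constraints 3, 4, 5, and 7.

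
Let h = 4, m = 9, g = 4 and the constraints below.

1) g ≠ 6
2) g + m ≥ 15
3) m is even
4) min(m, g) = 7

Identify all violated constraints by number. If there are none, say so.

1) g = 4, and 4 ≠ 6 — holds.
2) g + m = 4 + 9 = 13; 13 < 15, bound 15 not met — fails.
3) m = 9 is odd — fails.
4) min(9, 4) = 4, not 7 — fails.

Constraints 2, 3, and 4 are violated.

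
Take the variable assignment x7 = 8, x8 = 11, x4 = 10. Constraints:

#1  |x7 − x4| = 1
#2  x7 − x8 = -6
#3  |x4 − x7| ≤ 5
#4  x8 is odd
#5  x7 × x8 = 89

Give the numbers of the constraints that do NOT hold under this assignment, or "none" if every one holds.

#1 |8 − 10| = 2, not 1  false
#2 x7 − x8 = 8 − 11 = -3, not -6  false
#3 |10 − 8| = 2; 2 ≤ 5  true
#4 x8 = 11 is odd  true
#5 x7 × x8 = 8 × 11 = 88, not 89  false

Violated: 1, 2, and 5.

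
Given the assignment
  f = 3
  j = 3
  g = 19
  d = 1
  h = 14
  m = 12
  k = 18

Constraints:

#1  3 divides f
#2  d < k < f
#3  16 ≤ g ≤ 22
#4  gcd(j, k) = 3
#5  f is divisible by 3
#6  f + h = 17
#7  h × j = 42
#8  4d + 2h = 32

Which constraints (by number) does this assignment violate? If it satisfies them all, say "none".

Violated: 2.

#1 3 / 3 = 1, so 3 divides 3 — holds.
#2 values 1, 18, 3; k = 18 is not < f = 3 — does not hold.
#3 g = 19 lies in [16, 22] — holds.
#4 gcd(3, 18) = 3 — holds.
#5 3 / 3 = 1, so 3 divides 3 — holds.
#6 f + h = 3 + 14 = 17 — holds.
#7 h × j = 14 × 3 = 42 — holds.
#8 4d + 2h = 4(1) + 2(14) = 32 — holds.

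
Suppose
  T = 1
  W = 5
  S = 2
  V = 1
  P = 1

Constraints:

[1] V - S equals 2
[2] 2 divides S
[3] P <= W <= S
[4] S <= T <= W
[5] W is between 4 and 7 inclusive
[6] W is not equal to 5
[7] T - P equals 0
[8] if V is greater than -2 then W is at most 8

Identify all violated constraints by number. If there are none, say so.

[1] V - S = 1 - 2 = -1, not 2  fails
[2] 2 / 2 = 1, so 2 divides 2  holds
[3] values 1, 5, 2; W = 5 is not <= S = 2  fails
[4] values 2, 1, 5; S = 2 is not <= T = 1  fails
[5] W = 5 lies in [4, 7]  holds
[6] W = 5, but 5 is required to differ  fails
[7] T - P = 1 - 1 = 0  holds
[8] V = 1 > -2, so we need W ≤ 8; W = 5 ≤ 8  holds

Constraints 1, 3, 4, and 6 are violated.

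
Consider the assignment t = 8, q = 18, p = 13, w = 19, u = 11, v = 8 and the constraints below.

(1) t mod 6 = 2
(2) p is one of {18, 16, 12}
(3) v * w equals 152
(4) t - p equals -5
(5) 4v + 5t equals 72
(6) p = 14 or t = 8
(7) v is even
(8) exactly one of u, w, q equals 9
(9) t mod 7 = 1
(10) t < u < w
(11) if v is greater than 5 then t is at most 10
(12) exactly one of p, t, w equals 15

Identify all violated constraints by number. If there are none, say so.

Violated: 2, 8, and 12.

(1) 8 mod 6 = 2  OK
(2) p = 13 is not in {18, 16, 12}  FAIL
(3) v * w = 8 * 19 = 152  OK
(4) t - p = 8 - 13 = -5  OK
(5) 4v + 5t = 4(8) + 5(8) = 72  OK
(6) p = 13 ≠ 14, but t = 8 = 8 (second disjunct)  OK
(7) v = 8 is even  OK
(8) u=11, w=19, q=18; 0 of them equal 9, not exactly one  FAIL
(9) 8 mod 7 = 1  OK
(10) values 8 < 11 < 19  OK
(11) v = 8 > 5, so we need t ≤ 10; t = 8 ≤ 10  OK
(12) p=13, t=8, w=19; 0 of them equal 15, not exactly one  FAIL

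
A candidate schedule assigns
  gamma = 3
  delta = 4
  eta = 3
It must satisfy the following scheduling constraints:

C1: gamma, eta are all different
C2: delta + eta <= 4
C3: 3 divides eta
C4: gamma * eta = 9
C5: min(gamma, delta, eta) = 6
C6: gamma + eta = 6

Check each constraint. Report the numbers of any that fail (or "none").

C1: gamma = eta = 3, not all different — violated.
C2: delta + eta = 4 + 3 = 7; 7 > 4, bound 4 not met — violated.
C3: 3 / 3 = 1, so 3 divides 3 — satisfied.
C4: gamma * eta = 3 * 3 = 9 — satisfied.
C5: min(3, 4, 3) = 3, not 6 — violated.
C6: gamma + eta = 3 + 3 = 6 — satisfied.

Violated: 1, 2, and 5.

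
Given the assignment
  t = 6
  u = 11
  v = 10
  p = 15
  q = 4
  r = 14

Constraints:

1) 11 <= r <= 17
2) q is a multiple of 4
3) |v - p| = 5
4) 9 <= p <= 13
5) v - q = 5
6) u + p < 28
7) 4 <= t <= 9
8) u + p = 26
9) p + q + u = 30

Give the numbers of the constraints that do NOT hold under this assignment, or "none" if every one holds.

1) r = 14 lies in [11, 17]  ✓
2) 4 / 4 = 1, so 4 divides 4  ✓
3) |10 - 15| = 5  ✓
4) p = 15 is outside [9, 13]  ✗
5) v - q = 10 - 4 = 6, not 5  ✗
6) u + p = 11 + 15 = 26; 26 < 28  ✓
7) t = 6 lies in [4, 9]  ✓
8) u + p = 11 + 15 = 26  ✓
9) p + q + u = 15 + 4 + 11 = 30  ✓

Violated: 4, 5.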